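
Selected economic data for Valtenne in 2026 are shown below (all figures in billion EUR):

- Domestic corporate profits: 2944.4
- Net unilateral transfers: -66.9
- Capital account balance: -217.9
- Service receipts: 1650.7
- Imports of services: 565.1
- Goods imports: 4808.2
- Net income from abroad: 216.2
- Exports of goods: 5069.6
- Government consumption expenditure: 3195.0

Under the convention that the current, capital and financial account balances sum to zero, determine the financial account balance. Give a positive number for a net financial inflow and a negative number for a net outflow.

Goods balance = 5069.6 - 4808.2 = 261.4
Services balance = 1650.7 - 565.1 = 1085.6
Trade balance (goods + services) = 261.4 + 1085.6 = 1347.0
Net primary income = 216.2
Net secondary income = -66.9
Current account = 1347.0 + 216.2 + (-66.9) = 1496.3
Financial account = -(1496.3 + (-217.9)) = -1278.4

-1278.4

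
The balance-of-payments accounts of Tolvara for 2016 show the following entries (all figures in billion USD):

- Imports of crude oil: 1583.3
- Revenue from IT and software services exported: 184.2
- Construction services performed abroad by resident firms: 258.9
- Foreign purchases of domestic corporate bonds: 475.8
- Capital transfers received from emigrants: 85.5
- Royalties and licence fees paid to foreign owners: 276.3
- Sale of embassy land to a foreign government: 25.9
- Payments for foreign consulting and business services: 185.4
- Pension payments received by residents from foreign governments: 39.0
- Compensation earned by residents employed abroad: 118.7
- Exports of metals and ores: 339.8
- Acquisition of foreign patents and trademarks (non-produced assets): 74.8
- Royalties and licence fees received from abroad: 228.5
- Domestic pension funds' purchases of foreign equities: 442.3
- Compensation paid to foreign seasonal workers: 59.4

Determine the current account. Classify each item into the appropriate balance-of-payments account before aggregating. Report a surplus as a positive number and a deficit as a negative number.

-935.3

Goods: -1583.3 + 339.8 = -1243.5
Services: 258.9 + 184.2 - 185.4 - 276.3 + 228.5 = 209.9
Primary income: 118.7 - 59.4 = 59.3
Secondary income: 39.0
Current account = (-1243.5) + 209.9 + 59.3 + 39.0 = -935.3
(Excluded from the current account — financial account: foreign purchases of domestic corporate bonds 475.8, domestic pension funds' purchases of foreign equities 442.3; capital account: capital transfers received from emigrants 85.5, sale of embassy land to a foreign government 25.9, acquisition of foreign patents and trademarks (non-produced assets) 74.8.)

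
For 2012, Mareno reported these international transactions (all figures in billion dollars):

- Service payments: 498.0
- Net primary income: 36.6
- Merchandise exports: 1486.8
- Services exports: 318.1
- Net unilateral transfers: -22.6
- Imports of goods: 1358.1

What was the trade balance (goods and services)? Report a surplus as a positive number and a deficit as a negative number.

-51.2

Goods balance = 1486.8 - 1358.1 = 128.7
Services balance = 318.1 - 498.0 = -179.9
Trade balance (goods + services) = 128.7 + (-179.9) = -51.2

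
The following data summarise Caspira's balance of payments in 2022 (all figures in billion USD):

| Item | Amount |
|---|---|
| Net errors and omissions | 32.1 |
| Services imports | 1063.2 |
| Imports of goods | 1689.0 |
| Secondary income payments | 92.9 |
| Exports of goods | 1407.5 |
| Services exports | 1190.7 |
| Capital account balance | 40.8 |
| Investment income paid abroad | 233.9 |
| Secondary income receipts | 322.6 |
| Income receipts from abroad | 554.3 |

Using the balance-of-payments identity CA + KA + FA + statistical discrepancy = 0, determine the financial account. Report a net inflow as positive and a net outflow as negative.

Goods balance = 1407.5 - 1689.0 = -281.5
Services balance = 1190.7 - 1063.2 = 127.5
Trade balance (goods + services) = -281.5 + 127.5 = -154.0
Net primary income = 554.3 - 233.9 = 320.4
Net secondary income = 322.6 - 92.9 = 229.7
Current account = -154.0 + 320.4 + 229.7 = 396.1
Financial account = -(396.1 + 40.8 + 32.1) = -469.0

-469.0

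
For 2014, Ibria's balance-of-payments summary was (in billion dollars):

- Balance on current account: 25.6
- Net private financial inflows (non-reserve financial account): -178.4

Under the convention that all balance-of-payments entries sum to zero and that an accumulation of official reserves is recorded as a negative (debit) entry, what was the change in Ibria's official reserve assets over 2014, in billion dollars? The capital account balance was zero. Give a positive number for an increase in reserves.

Official reserve transactions balance = -(25.6 + (-178.4)) = 152.8
An accumulation of reserves is recorded as a debit (negative entry), so the change in the stock of reserves is the negative of that balance.
Change in official reserves = -(152.8) = -152.8

-152.8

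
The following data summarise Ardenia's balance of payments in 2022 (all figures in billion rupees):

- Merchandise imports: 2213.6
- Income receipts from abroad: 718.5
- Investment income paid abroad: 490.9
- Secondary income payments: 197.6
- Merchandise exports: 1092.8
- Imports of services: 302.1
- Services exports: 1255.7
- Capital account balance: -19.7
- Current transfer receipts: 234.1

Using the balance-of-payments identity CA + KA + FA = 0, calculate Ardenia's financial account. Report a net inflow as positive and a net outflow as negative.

Goods balance = 1092.8 - 2213.6 = -1120.8
Services balance = 1255.7 - 302.1 = 953.6
Trade balance (goods + services) = -1120.8 + 953.6 = -167.2
Net primary income = 718.5 - 490.9 = 227.6
Net secondary income = 234.1 - 197.6 = 36.5
Current account = -167.2 + 227.6 + 36.5 = 96.9
Financial account = -(96.9 + (-19.7)) = -77.2

-77.2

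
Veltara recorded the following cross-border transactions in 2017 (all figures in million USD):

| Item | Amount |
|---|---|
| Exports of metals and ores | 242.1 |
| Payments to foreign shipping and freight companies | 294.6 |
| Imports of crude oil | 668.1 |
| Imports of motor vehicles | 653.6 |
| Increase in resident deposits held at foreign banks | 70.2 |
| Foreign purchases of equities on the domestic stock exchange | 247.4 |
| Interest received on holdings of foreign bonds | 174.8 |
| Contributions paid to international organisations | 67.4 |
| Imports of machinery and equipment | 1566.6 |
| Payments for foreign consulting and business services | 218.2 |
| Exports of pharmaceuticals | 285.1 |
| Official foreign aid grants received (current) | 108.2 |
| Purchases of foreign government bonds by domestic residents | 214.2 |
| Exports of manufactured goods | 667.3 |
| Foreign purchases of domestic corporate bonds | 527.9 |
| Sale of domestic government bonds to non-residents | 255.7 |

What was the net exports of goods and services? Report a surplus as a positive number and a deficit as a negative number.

Goods: 242.1 - 668.1 - 1566.6 + 285.1 - 653.6 + 667.3 = -1693.8
Services: -294.6 - 218.2 = -512.8
Trade balance = -1693.8 + (-512.8) = -2206.6
(Excluded from the trade balance — financial account: increase in resident deposits held at foreign banks 70.2, foreign purchases of equities on the domestic stock exchange 247.4, purchases of foreign government bonds by domestic residents 214.2, foreign purchases of domestic corporate bonds 527.9, sale of domestic government bonds to non-residents 255.7; primary income: interest received on holdings of foreign bonds 174.8; secondary income: contributions paid to international organisations 67.4, official foreign aid grants received (current) 108.2.)

-2206.6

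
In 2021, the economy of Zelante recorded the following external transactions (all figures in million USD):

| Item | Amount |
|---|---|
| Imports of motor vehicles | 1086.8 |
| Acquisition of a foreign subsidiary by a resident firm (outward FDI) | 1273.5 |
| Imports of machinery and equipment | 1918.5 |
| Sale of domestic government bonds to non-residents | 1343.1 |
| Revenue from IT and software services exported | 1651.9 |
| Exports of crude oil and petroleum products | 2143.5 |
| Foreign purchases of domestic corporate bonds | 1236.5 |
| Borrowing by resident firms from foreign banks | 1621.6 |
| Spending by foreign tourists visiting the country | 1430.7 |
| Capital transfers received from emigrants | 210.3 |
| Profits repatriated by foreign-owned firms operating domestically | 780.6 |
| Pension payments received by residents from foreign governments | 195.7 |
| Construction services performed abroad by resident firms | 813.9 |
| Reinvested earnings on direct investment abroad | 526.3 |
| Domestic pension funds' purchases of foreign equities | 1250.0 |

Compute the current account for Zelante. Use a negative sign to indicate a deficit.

Goods: -1086.8 + 2143.5 - 1918.5 = -861.8
Services: 813.9 + 1651.9 + 1430.7 = 3896.5
Primary income: -780.6 + 526.3 = -254.3
Secondary income: 195.7
Current account = (-861.8) + 3896.5 + (-254.3) + 195.7 = 2976.1
(Excluded from the current account — financial account: acquisition of a foreign subsidiary by a resident firm (outward FDI) 1273.5, sale of domestic government bonds to non-residents 1343.1, foreign purchases of domestic corporate bonds 1236.5, borrowing by resident firms from foreign banks 1621.6, domestic pension funds' purchases of foreign equities 1250.0; capital account: capital transfers received from emigrants 210.3.)

2976.1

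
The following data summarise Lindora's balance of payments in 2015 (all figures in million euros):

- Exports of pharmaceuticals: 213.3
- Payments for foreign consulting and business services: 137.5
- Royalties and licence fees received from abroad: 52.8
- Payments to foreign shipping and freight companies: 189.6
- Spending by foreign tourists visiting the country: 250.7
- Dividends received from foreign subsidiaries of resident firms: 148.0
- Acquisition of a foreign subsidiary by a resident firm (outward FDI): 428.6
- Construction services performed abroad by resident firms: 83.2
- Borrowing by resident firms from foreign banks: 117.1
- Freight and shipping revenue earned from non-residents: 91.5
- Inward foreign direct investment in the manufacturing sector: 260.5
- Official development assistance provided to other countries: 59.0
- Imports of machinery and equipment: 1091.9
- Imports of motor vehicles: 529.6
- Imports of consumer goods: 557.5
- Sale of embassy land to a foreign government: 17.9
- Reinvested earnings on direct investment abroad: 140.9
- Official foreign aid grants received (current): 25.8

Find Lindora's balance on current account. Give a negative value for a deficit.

-1558.9

Goods: -557.5 - 1091.9 + 213.3 - 529.6 = -1965.7
Services: 83.2 + 52.8 - 189.6 + 91.5 - 137.5 + 250.7 = 151.1
Primary income: 148.0 + 140.9 = 288.9
Secondary income: -59.0 + 25.8 = -33.2
Current account = (-1965.7) + 151.1 + 288.9 + (-33.2) = -1558.9
(Excluded from the current account — financial account: acquisition of a foreign subsidiary by a resident firm (outward FDI) 428.6, borrowing by resident firms from foreign banks 117.1, inward foreign direct investment in the manufacturing sector 260.5; capital account: sale of embassy land to a foreign government 17.9.)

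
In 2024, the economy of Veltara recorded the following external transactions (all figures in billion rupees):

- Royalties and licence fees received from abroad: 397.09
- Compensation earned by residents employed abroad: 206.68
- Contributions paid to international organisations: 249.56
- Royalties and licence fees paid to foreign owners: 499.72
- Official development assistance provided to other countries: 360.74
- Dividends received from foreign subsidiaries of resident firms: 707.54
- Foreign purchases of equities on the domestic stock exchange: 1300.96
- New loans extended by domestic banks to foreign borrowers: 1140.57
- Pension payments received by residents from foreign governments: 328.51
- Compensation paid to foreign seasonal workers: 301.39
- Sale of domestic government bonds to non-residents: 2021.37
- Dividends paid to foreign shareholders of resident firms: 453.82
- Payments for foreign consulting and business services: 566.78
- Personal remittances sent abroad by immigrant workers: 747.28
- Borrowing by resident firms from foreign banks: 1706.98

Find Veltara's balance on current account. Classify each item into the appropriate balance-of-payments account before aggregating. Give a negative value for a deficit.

Services: -499.72 - 566.78 + 397.09 = -669.41
Primary income: -453.82 + 206.68 - 301.39 + 707.54 = 159.01
Secondary income: -747.28 - 249.56 + 328.51 - 360.74 = -1029.07
Current account = (-669.41) + 159.01 + (-1029.07) = -1539.47
(Excluded from the current account — financial account: foreign purchases of equities on the domestic stock exchange 1300.96, new loans extended by domestic banks to foreign borrowers 1140.57, sale of domestic government bonds to non-residents 2021.37, borrowing by resident firms from foreign banks 1706.98.)

-1539.47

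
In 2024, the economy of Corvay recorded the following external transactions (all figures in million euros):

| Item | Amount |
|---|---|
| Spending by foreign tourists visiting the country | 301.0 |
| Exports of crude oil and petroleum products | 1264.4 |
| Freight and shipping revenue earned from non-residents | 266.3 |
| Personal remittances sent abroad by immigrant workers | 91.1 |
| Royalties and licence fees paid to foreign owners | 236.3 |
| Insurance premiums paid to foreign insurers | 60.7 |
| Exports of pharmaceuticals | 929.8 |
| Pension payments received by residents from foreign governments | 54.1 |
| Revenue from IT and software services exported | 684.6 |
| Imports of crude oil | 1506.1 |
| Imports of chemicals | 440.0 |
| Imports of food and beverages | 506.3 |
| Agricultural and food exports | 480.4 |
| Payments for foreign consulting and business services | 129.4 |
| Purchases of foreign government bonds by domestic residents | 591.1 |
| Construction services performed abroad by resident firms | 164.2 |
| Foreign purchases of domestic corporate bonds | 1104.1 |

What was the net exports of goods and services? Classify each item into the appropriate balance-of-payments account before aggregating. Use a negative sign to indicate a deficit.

Goods: 480.4 + 1264.4 + 929.8 - 506.3 - 1506.1 - 440.0 = 222.2
Services: -236.3 + 164.2 - 129.4 + 301.0 - 60.7 + 266.3 + 684.6 = 989.7
Trade balance = 222.2 + 989.7 = 1211.9
(Excluded from the trade balance — secondary income: personal remittances sent abroad by immigrant workers 91.1, pension payments received by residents from foreign governments 54.1; financial account: purchases of foreign government bonds by domestic residents 591.1, foreign purchases of domestic corporate bonds 1104.1.)

1211.9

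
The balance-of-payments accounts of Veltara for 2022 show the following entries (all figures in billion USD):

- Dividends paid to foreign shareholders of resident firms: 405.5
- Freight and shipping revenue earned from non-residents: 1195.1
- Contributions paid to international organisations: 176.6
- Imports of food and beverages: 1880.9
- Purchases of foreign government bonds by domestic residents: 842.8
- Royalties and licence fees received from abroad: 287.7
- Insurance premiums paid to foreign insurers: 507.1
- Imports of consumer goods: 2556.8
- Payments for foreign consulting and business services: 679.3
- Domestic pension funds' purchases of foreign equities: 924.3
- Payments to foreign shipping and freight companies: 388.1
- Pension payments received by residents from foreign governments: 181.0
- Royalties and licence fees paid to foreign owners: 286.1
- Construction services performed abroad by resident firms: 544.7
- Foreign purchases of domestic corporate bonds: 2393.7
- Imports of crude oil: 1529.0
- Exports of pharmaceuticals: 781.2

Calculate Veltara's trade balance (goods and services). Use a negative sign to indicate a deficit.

Goods: -1880.9 - 2556.8 - 1529.0 + 781.2 = -5185.5
Services: 287.7 - 679.3 - 388.1 - 507.1 + 544.7 - 286.1 + 1195.1 = 166.9
Trade balance = -5185.5 + 166.9 = -5018.6
(Excluded from the trade balance — primary income: dividends paid to foreign shareholders of resident firms 405.5; secondary income: contributions paid to international organisations 176.6, pension payments received by residents from foreign governments 181.0; financial account: purchases of foreign government bonds by domestic residents 842.8, domestic pension funds' purchases of foreign equities 924.3, foreign purchases of domestic corporate bonds 2393.7.)

-5018.6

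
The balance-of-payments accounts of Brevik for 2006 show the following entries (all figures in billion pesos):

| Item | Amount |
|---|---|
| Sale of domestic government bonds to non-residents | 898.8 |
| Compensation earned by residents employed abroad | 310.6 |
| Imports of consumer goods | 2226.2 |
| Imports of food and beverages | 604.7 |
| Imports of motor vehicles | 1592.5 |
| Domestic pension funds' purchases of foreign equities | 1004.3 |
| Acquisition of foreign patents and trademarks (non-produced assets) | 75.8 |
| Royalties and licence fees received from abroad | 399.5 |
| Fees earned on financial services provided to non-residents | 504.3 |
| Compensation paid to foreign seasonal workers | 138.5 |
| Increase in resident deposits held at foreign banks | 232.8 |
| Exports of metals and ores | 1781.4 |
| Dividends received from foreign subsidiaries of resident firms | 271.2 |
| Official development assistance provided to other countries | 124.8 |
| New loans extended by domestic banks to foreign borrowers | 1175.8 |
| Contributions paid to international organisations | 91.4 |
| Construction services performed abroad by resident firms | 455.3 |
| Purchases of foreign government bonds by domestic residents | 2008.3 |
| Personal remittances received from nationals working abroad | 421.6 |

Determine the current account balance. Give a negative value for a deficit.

Goods: -1592.5 + 1781.4 - 2226.2 - 604.7 = -2642.0
Services: 455.3 + 399.5 + 504.3 = 1359.1
Primary income: 310.6 - 138.5 + 271.2 = 443.3
Secondary income: -124.8 - 91.4 + 421.6 = 205.4
Current account = (-2642.0) + 1359.1 + 443.3 + 205.4 = -634.2
(Excluded from the current account — financial account: sale of domestic government bonds to non-residents 898.8, domestic pension funds' purchases of foreign equities 1004.3, increase in resident deposits held at foreign banks 232.8, new loans extended by domestic banks to foreign borrowers 1175.8, purchases of foreign government bonds by domestic residents 2008.3; capital account: acquisition of foreign patents and trademarks (non-produced assets) 75.8.)

-634.2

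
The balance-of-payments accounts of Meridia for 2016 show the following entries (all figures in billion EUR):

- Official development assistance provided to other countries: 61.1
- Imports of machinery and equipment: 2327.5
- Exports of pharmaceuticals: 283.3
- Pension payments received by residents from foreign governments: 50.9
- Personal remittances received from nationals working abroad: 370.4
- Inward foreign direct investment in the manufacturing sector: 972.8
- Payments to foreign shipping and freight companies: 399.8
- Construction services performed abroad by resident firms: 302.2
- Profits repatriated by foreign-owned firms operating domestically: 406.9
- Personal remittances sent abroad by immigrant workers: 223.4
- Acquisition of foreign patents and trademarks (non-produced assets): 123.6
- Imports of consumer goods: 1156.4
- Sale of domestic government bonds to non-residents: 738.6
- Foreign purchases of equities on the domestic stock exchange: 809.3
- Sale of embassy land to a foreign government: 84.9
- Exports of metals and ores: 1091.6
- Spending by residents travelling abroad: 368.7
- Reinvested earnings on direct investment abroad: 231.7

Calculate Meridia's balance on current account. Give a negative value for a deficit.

Goods: 283.3 - 2327.5 - 1156.4 + 1091.6 = -2109.0
Services: -399.8 + 302.2 - 368.7 = -466.3
Primary income: -406.9 + 231.7 = -175.2
Secondary income: 370.4 - 61.1 + 50.9 - 223.4 = 136.8
Current account = (-2109.0) + (-466.3) + (-175.2) + 136.8 = -2613.7
(Excluded from the current account — financial account: inward foreign direct investment in the manufacturing sector 972.8, sale of domestic government bonds to non-residents 738.6, foreign purchases of equities on the domestic stock exchange 809.3; capital account: acquisition of foreign patents and trademarks (non-produced assets) 123.6, sale of embassy land to a foreign government 84.9.)

-2613.7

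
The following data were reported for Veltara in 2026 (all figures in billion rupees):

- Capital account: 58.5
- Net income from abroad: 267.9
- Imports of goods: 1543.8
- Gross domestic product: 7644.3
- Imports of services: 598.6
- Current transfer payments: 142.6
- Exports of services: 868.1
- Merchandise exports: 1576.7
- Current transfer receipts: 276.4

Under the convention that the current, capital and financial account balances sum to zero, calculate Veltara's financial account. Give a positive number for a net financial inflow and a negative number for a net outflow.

-762.6

Goods balance = 1576.7 - 1543.8 = 32.9
Services balance = 868.1 - 598.6 = 269.5
Trade balance (goods + services) = 32.9 + 269.5 = 302.4
Net primary income = 267.9
Net secondary income = 276.4 - 142.6 = 133.8
Current account = 302.4 + 267.9 + 133.8 = 704.1
Financial account = -(704.1 + 58.5) = -762.6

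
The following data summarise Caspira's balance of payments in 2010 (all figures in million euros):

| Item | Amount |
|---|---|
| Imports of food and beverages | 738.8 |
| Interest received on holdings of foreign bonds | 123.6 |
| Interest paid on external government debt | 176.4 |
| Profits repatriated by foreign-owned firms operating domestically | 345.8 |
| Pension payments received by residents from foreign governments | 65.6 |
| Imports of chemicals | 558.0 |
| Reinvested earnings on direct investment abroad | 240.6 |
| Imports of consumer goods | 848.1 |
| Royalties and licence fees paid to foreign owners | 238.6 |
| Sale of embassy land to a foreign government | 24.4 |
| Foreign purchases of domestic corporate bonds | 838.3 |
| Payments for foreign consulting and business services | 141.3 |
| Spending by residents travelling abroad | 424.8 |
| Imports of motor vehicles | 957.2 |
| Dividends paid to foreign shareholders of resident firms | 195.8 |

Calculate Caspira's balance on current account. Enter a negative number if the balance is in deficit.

-4195.0

Goods: -957.2 - 848.1 - 558.0 - 738.8 = -3102.1
Services: -141.3 - 424.8 - 238.6 = -804.7
Primary income: -345.8 - 195.8 + 123.6 - 176.4 + 240.6 = -353.8
Secondary income: 65.6
Current account = (-3102.1) + (-804.7) + (-353.8) + 65.6 = -4195.0
(Excluded from the current account — capital account: sale of embassy land to a foreign government 24.4; financial account: foreign purchases of domestic corporate bonds 838.3.)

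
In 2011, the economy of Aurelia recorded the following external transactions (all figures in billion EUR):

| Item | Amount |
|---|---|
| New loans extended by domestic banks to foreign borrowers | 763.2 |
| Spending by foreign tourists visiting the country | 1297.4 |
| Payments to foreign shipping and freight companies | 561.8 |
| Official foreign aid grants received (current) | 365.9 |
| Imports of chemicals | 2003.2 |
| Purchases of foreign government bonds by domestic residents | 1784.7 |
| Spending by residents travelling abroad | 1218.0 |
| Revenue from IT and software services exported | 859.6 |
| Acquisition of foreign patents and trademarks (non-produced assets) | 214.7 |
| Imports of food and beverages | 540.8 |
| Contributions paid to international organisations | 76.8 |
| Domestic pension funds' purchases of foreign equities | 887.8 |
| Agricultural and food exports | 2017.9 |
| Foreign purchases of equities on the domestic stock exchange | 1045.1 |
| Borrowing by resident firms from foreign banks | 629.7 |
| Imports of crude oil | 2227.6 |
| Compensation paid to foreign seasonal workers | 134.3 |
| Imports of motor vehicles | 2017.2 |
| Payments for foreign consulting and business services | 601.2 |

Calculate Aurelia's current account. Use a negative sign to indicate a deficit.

-4840.1

Goods: -540.8 - 2227.6 - 2003.2 + 2017.9 - 2017.2 = -4770.9
Services: -1218.0 + 859.6 - 601.2 + 1297.4 - 561.8 = -224.0
Primary income: -134.3
Secondary income: -76.8 + 365.9 = 289.1
Current account = (-4770.9) + (-224.0) + (-134.3) + 289.1 = -4840.1
(Excluded from the current account — financial account: new loans extended by domestic banks to foreign borrowers 763.2, purchases of foreign government bonds by domestic residents 1784.7, domestic pension funds' purchases of foreign equities 887.8, foreign purchases of equities on the domestic stock exchange 1045.1, borrowing by resident firms from foreign banks 629.7; capital account: acquisition of foreign patents and trademarks (non-produced assets) 214.7.)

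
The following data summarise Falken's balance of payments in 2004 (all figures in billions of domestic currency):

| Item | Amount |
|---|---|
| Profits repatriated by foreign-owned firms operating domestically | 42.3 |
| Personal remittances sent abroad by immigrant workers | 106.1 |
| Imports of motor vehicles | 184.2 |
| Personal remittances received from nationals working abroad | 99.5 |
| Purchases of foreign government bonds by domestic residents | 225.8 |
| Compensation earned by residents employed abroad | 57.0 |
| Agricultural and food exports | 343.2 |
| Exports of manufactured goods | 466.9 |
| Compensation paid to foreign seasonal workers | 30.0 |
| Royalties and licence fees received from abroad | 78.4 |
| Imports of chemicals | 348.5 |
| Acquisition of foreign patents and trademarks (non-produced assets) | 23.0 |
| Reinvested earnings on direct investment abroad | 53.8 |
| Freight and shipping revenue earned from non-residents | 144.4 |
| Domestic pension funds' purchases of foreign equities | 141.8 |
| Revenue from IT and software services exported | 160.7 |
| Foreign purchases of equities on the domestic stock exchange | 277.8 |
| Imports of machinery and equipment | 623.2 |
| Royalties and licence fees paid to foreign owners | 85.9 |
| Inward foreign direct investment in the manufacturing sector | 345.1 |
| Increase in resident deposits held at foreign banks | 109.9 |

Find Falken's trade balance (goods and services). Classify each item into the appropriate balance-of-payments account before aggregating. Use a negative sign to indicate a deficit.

-48.2

Goods: 343.2 - 623.2 - 348.5 + 466.9 - 184.2 = -345.8
Services: 160.7 - 85.9 + 144.4 + 78.4 = 297.6
Trade balance = -345.8 + 297.6 = -48.2
(Excluded from the trade balance — primary income: profits repatriated by foreign-owned firms operating domestically 42.3, compensation earned by residents employed abroad 57.0, compensation paid to foreign seasonal workers 30.0, reinvested earnings on direct investment abroad 53.8; secondary income: personal remittances sent abroad by immigrant workers 106.1, personal remittances received from nationals working abroad 99.5; financial account: purchases of foreign government bonds by domestic residents 225.8, domestic pension funds' purchases of foreign equities 141.8, foreign purchases of equities on the domestic stock exchange 277.8, inward foreign direct investment in the manufacturing sector 345.1, increase in resident deposits held at foreign banks 109.9; capital account: acquisition of foreign patents and trademarks (non-produced assets) 23.0.)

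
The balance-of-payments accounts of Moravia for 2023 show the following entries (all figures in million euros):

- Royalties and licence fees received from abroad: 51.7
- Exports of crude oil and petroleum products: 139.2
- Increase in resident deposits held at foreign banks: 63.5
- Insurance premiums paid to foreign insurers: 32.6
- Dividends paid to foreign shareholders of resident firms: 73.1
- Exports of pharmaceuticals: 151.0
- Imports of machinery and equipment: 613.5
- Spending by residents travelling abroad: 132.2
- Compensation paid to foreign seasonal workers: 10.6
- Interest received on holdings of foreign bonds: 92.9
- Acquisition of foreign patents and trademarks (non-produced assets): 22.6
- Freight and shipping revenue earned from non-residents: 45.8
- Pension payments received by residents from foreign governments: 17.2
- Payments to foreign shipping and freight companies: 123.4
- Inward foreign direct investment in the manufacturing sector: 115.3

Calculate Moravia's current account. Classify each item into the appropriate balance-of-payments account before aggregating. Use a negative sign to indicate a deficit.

Goods: 151.0 - 613.5 + 139.2 = -323.3
Services: -123.4 + 45.8 - 132.2 - 32.6 + 51.7 = -190.7
Primary income: -73.1 - 10.6 + 92.9 = 9.2
Secondary income: 17.2
Current account = (-323.3) + (-190.7) + 9.2 + 17.2 = -487.6
(Excluded from the current account — financial account: increase in resident deposits held at foreign banks 63.5, inward foreign direct investment in the manufacturing sector 115.3; capital account: acquisition of foreign patents and trademarks (non-produced assets) 22.6.)

-487.6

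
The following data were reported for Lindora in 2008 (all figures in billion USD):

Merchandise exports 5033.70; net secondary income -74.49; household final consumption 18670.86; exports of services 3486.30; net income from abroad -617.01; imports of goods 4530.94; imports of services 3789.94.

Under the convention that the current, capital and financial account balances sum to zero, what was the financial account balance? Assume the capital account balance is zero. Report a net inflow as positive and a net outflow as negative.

Goods balance = 5033.70 - 4530.94 = 502.76
Services balance = 3486.30 - 3789.94 = -303.64
Trade balance (goods + services) = 502.76 + (-303.64) = 199.12
Net primary income = -617.01
Net secondary income = -74.49
Current account = 199.12 + (-617.01) + (-74.49) = -492.38
Financial account = -(-492.38) = 492.38

492.38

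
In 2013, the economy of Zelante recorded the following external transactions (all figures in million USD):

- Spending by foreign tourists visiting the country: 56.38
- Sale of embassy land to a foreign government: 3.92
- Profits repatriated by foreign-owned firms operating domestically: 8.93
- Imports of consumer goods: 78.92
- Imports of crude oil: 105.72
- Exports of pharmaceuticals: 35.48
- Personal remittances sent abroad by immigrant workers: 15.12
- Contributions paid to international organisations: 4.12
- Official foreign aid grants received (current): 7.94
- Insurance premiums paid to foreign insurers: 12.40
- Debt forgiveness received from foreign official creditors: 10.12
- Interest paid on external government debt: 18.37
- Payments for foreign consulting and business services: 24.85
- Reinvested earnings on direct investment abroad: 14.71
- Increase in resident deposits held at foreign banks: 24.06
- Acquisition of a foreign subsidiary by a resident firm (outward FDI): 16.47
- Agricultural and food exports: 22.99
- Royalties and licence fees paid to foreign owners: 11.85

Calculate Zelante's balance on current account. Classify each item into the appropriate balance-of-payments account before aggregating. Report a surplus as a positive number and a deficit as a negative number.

-142.78

Goods: 35.48 - 78.92 - 105.72 + 22.99 = -126.17
Services: -12.40 - 11.85 + 56.38 - 24.85 = 7.28
Primary income: 14.71 - 18.37 - 8.93 = -12.59
Secondary income: -15.12 - 4.12 + 7.94 = -11.30
Current account = (-126.17) + 7.28 + (-12.59) + (-11.30) = -142.78
(Excluded from the current account — capital account: sale of embassy land to a foreign government 3.92, debt forgiveness received from foreign official creditors 10.12; financial account: increase in resident deposits held at foreign banks 24.06, acquisition of a foreign subsidiary by a resident firm (outward FDI) 16.47.)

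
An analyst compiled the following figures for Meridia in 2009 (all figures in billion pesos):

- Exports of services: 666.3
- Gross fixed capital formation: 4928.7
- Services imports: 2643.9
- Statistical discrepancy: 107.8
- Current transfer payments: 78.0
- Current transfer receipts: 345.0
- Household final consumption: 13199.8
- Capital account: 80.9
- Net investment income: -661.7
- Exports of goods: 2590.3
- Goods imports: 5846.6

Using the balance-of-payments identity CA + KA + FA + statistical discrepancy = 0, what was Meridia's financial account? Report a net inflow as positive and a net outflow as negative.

Goods balance = 2590.3 - 5846.6 = -3256.3
Services balance = 666.3 - 2643.9 = -1977.6
Trade balance (goods + services) = -3256.3 + (-1977.6) = -5233.9
Net primary income = -661.7
Net secondary income = 345.0 - 78.0 = 267.0
Current account = -5233.9 + (-661.7) + 267.0 = -5628.6
Financial account = -(-5628.6 + 80.9 + 107.8) = 5439.9

5439.9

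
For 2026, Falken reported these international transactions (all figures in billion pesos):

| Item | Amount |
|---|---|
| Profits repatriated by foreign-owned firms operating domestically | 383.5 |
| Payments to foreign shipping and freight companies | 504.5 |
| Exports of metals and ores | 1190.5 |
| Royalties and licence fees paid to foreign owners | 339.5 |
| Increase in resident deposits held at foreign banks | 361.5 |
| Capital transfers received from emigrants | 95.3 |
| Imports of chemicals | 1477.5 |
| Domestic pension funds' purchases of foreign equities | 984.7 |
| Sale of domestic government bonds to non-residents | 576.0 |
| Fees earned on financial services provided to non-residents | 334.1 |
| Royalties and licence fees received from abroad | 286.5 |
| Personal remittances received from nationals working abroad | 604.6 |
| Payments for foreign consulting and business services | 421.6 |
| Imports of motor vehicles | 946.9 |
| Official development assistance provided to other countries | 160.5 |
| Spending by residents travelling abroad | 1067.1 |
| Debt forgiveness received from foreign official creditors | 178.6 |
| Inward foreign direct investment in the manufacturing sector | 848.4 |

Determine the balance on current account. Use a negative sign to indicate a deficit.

-2885.4

Goods: -946.9 + 1190.5 - 1477.5 = -1233.9
Services: 286.5 - 421.6 - 1067.1 + 334.1 - 504.5 - 339.5 = -1712.1
Primary income: -383.5
Secondary income: -160.5 + 604.6 = 444.1
Current account = (-1233.9) + (-1712.1) + (-383.5) + 444.1 = -2885.4
(Excluded from the current account — financial account: increase in resident deposits held at foreign banks 361.5, domestic pension funds' purchases of foreign equities 984.7, sale of domestic government bonds to non-residents 576.0, inward foreign direct investment in the manufacturing sector 848.4; capital account: capital transfers received from emigrants 95.3, debt forgiveness received from foreign official creditors 178.6.)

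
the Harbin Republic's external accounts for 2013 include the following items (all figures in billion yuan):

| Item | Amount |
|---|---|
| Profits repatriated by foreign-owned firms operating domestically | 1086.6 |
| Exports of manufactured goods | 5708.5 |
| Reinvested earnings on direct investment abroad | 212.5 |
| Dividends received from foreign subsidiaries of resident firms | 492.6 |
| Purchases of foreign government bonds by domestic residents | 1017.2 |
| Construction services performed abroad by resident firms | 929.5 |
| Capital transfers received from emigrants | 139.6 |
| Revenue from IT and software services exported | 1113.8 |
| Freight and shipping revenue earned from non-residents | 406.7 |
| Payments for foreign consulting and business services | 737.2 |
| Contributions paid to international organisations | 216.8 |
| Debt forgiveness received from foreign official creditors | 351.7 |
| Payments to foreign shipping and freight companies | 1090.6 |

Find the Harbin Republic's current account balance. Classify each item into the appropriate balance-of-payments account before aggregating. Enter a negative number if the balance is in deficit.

5732.4

Goods: 5708.5
Services: 1113.8 + 406.7 - 737.2 + 929.5 - 1090.6 = 622.2
Primary income: -1086.6 + 212.5 + 492.6 = -381.5
Secondary income: -216.8
Current account = 5708.5 + 622.2 + (-381.5) + (-216.8) = 5732.4
(Excluded from the current account — financial account: purchases of foreign government bonds by domestic residents 1017.2; capital account: capital transfers received from emigrants 139.6, debt forgiveness received from foreign official creditors 351.7.)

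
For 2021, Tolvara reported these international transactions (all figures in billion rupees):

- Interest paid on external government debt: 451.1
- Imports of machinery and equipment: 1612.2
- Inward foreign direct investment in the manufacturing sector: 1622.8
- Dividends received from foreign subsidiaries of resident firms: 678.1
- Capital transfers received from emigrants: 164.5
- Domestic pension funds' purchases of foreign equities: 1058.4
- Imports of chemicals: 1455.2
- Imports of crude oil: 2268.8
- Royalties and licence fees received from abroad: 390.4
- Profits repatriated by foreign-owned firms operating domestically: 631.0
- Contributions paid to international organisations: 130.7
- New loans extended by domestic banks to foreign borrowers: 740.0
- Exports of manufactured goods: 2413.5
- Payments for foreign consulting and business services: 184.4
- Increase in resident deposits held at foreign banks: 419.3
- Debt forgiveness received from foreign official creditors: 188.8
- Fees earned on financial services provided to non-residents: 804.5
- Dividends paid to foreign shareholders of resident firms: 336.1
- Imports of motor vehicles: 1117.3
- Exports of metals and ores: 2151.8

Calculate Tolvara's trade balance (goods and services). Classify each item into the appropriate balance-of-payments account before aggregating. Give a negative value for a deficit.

-877.7

Goods: -1612.2 - 2268.8 - 1117.3 + 2151.8 - 1455.2 + 2413.5 = -1888.2
Services: 390.4 - 184.4 + 804.5 = 1010.5
Trade balance = -1888.2 + 1010.5 = -877.7
(Excluded from the trade balance — primary income: interest paid on external government debt 451.1, dividends received from foreign subsidiaries of resident firms 678.1, profits repatriated by foreign-owned firms operating domestically 631.0, dividends paid to foreign shareholders of resident firms 336.1; financial account: inward foreign direct investment in the manufacturing sector 1622.8, domestic pension funds' purchases of foreign equities 1058.4, new loans extended by domestic banks to foreign borrowers 740.0, increase in resident deposits held at foreign banks 419.3; capital account: capital transfers received from emigrants 164.5, debt forgiveness received from foreign official creditors 188.8; secondary income: contributions paid to international organisations 130.7.)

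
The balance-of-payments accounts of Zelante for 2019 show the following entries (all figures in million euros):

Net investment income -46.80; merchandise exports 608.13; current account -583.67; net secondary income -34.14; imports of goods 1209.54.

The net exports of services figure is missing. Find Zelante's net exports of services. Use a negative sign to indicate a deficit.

Current account = goods balance + services balance + net primary income + net secondary income
Sum of the known components = -682.35
Net exports of services = CA - (known components) = -583.67 - (-682.35) = 98.68

98.68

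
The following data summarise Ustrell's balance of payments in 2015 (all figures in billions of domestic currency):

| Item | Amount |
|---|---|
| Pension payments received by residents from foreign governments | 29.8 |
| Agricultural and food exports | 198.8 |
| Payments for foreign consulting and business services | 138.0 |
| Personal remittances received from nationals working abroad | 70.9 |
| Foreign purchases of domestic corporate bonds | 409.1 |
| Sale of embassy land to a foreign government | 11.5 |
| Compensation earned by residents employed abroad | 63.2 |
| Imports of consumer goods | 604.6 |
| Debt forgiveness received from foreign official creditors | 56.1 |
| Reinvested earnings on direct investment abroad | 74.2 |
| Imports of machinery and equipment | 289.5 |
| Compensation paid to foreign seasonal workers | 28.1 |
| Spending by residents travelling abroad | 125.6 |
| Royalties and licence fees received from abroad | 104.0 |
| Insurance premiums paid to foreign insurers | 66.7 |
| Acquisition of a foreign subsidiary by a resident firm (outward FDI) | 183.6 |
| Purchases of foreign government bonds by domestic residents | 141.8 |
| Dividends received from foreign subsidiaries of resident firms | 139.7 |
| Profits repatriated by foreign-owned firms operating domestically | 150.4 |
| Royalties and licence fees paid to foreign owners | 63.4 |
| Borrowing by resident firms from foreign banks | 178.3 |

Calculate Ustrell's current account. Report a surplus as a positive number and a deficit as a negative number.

Goods: -289.5 + 198.8 - 604.6 = -695.3
Services: -63.4 - 66.7 - 138.0 - 125.6 + 104.0 = -289.7
Primary income: 63.2 - 28.1 + 139.7 - 150.4 + 74.2 = 98.6
Secondary income: 29.8 + 70.9 = 100.7
Current account = (-695.3) + (-289.7) + 98.6 + 100.7 = -785.7
(Excluded from the current account — financial account: foreign purchases of domestic corporate bonds 409.1, acquisition of a foreign subsidiary by a resident firm (outward FDI) 183.6, purchases of foreign government bonds by domestic residents 141.8, borrowing by resident firms from foreign banks 178.3; capital account: sale of embassy land to a foreign government 11.5, debt forgiveness received from foreign official creditors 56.1.)

-785.7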